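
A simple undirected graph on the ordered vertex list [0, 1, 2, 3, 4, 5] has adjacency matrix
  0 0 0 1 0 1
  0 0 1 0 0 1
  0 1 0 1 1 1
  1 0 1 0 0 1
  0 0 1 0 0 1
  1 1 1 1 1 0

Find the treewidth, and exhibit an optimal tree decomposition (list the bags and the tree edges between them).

The largest bag has 3 vertices, giving width 2; this decomposition certifies tw(G) ≤ 2. Conversely, {0, 3, 5} is a clique of size 3, and the vertices of any clique must share a bag in every tree decomposition; so some bag has ≥ 3 vertices and tw(G) ≥ 2. Therefore the treewidth is 2.

Treewidth 2.
One optimal decomposition is:
Bags: B1 = {2, 3, 5}  B2 = {1, 2, 5}  B3 = {0, 3, 5}  B4 = {2, 4, 5}
Tree: B1–B2, B1–B3, B2–B4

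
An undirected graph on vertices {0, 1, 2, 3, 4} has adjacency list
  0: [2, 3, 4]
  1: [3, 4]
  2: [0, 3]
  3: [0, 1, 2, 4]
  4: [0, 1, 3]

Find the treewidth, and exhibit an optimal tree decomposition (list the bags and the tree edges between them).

Treewidth 2.
Bags: B1 = {0, 2, 3}  B2 = {0, 3, 4}  B3 = {1, 3, 4}
Tree: B1–B2, B2–B3

The largest bag has 3 vertices, giving width 2; this decomposition certifies tw(G) ≤ 2. On the other hand G contains the 3-clique {0, 2, 3}. A clique must lie in a single bag of any decomposition, so no decomposition can have width below 2. Combining the bounds, tw(G) = 2.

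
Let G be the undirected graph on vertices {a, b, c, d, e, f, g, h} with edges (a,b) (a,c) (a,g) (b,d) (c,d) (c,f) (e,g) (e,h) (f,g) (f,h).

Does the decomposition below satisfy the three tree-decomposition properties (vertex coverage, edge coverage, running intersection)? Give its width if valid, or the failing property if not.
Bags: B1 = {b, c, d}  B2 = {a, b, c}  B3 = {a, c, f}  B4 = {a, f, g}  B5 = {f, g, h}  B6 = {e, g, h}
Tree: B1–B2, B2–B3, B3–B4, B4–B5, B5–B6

Yes; width 2.

Checking the three conditions: (i) the bags cover all of {a, b, c, d, e, f, g, h}; (ii) for each edge, some bag contains both endpoints; (iii) the bags containing any fixed vertex form a subtree. All hold, so the decomposition is valid with width 3 − 1 = 2.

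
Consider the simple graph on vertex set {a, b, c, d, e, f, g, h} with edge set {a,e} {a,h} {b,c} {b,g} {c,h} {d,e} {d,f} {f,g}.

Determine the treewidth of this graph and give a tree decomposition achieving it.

Each bag holds 3 vertices, so the decomposition has width 2, which upper-bounds the treewidth. The edges d–f–g–b–c–h–a–e–d form a cycle, so G is not a tree and its treewidth is at least 2. Hence tw(G) = 2 exactly.

Treewidth 2.
One optimal decomposition is:
Bags: B1 = {d, f, g}  B2 = {b, d, g}  B3 = {b, c, d}  B4 = {c, d, h}  B5 = {a, d, h}  B6 = {a, d, e}
Tree: B1–B2, B2–B3, B3–B4, B4–B5, B5–B6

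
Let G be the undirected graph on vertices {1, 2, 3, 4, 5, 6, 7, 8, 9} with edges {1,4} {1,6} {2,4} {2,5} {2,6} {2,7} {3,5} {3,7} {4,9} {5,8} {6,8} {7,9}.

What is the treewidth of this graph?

A width-3 tree decomposition is:
Bags: B1 = {1, 4, 6, 8}  B2 = {2, 4, 6, 8}  B3 = {2, 4, 5, 8}  B4 = {2, 4, 5, 9}  B5 = {2, 5, 7, 9}  B6 = {3, 5, 7, 9}
Tree: B1–B2, B2–B3, B3–B4, B4–B5, B5–B6
Each bag holds 4 vertices, so the decomposition has width 3, which upper-bounds the treewidth. For the lower bound: the 4 vertex sets {1,6,8}, {4}, {2}, {3,5,7,9} are disjoint, each induces a connected subgraph, and every pair is joined by at least one edge of G. Contracting each set to a single vertex therefore yields K_{4} as a minor, and since treewidth is minor-monotone, tw(G) ≥ tw(K_{4}) = 3. Combining the bounds, tw(G) = 3.

3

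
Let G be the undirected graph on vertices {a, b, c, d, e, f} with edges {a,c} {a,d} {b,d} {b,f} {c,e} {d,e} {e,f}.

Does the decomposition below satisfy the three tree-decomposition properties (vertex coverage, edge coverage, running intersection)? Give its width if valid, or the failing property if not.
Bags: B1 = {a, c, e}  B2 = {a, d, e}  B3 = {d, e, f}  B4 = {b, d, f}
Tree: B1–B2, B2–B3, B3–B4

Every vertex of G appears in some bag (union = {a, b, c, d, e, f}); every edge is covered by a bag; and for each vertex v the set of bags containing v is connected in the bag tree. The decomposition is therefore valid. The largest bag has 3 vertices, so the width is 2.

Yes; width 2.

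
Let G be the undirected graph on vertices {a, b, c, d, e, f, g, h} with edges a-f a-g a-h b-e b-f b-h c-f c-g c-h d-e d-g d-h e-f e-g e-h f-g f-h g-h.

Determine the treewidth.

3

A width-3 tree decomposition is:
Bags: B1 = {e, f, g, h}  B2 = {a, f, g, h}  B3 = {d, e, g, h}  B4 = {c, f, g, h}  B5 = {b, e, f, h}
Tree: B1–B2, B1–B3, B2–B4, B1–B5
The largest bag has 4 vertices, giving width 3; this decomposition certifies tw(G) ≤ 3. For the lower bound, the 4 vertices {d, e, g, h} are pairwise adjacent, and any tree decomposition puts a clique entirely inside one bag — forcing width ≥ 3. The upper and lower bounds meet at 3, so that is the treewidth.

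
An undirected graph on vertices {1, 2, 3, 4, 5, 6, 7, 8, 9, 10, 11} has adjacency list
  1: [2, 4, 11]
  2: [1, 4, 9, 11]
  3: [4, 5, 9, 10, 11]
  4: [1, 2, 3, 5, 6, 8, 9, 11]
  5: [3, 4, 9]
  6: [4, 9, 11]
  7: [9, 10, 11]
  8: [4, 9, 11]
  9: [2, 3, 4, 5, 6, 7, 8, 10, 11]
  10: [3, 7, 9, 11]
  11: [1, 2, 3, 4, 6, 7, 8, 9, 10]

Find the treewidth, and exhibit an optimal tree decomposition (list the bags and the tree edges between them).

Every bag has size at most 4, so the width is 4 − 1 = 3 and tw(G) ≤ 3. On the other hand G contains the 4-clique {1, 2, 4, 11}. A clique must lie in a single bag of any decomposition, so no decomposition can have width below 3. Combining the bounds, tw(G) = 3.

Treewidth 3.
One such decomposition:
Bags: B1 = {2, 4, 9, 11}  B2 = {3, 4, 9, 11}  B3 = {4, 8, 9, 11}  B4 = {3, 4, 5, 9}  B5 = {3, 9, 10, 11}  B6 = {1, 2, 4, 11}  B7 = {7, 9, 10, 11}  B8 = {4, 6, 9, 11}
Tree: B1–B2, B2–B3, B2–B4, B2–B5, B1–B6, B5–B7, B1–B8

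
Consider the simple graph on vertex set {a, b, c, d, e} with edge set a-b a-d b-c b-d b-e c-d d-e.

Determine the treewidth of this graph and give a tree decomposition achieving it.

Treewidth 2.
Bags: B1 = {b, d, e}  B2 = {a, b, d}  B3 = {b, c, d}
Tree: B1–B2, B1–B3

The largest bag has 3 vertices, giving width 2; this decomposition certifies tw(G) ≤ 2. Conversely, {b, d, e} is a clique of size 3, and the vertices of any clique must share a bag in every tree decomposition; so some bag has ≥ 3 vertices and tw(G) ≥ 2. Hence tw(G) = 2 exactly.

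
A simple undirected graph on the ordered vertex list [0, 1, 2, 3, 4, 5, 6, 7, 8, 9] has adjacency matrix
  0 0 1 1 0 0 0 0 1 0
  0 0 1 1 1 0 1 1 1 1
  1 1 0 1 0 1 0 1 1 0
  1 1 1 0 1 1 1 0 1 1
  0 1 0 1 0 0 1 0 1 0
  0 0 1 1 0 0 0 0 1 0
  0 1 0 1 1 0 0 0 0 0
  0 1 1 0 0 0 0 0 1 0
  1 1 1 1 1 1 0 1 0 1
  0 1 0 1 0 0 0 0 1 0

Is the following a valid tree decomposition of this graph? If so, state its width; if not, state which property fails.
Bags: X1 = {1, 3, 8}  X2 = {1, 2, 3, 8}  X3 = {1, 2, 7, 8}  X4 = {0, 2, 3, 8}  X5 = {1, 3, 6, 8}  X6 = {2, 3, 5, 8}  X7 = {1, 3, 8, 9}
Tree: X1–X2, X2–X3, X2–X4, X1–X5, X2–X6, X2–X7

No — vertex 4 appears in no bag.

A tree decomposition must satisfy three properties: every vertex lies in some bag; for every edge, both endpoints lie together in some bag; and for every vertex, the bags containing it form a connected subtree. Here vertex 4 appears in no bag, so the decomposition is invalid.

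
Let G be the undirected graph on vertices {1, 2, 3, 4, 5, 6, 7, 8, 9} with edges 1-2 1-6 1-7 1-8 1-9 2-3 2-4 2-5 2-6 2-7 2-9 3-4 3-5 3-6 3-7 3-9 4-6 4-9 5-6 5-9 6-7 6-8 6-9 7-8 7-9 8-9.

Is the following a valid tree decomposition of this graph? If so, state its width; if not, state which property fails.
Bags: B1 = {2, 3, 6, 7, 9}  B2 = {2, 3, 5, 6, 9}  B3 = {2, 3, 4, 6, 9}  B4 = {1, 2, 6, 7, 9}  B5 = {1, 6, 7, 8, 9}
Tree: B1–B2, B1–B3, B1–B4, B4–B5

Checking the three conditions: (i) the bags cover all of {1, 2, 3, 4, 5, 6, 7, 8, 9}; (ii) for each edge, some bag contains both endpoints; (iii) the bags containing any fixed vertex form a subtree. All hold, so the decomposition is valid with width 5 − 1 = 4.

Yes; width 4.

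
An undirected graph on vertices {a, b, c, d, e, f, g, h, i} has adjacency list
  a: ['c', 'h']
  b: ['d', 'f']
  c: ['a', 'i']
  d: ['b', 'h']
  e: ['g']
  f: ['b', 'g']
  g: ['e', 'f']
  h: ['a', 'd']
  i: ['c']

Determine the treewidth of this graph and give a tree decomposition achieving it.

Each bag holds 2 vertices, so the decomposition has width 1, which upper-bounds the treewidth. G has an edge, so its treewidth is at least 1. The upper and lower bounds meet at 1, so that is the treewidth.

Treewidth 1.
One such decomposition:
Bags: B1 = {e, g}  B2 = {f, g}  B3 = {b, f}  B4 = {b, d}  B5 = {d, h}  B6 = {a, h}  B7 = {a, c}  B8 = {c, i}
Tree: B1–B2, B2–B3, B3–B4, B4–B5, B5–B6, B6–B7, B7–B8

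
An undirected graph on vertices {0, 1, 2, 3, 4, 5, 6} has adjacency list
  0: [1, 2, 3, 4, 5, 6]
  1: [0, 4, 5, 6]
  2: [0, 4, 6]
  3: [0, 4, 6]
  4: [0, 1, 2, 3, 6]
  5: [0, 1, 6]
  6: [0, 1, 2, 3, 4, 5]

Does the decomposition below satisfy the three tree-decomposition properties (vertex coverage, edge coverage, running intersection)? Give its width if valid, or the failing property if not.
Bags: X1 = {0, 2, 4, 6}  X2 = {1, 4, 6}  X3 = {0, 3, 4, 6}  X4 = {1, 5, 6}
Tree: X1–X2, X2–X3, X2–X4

No — edge (0,1) lies in no bag.

A tree decomposition must satisfy three properties: every vertex lies in some bag; for every edge, both endpoints lie together in some bag; and for every vertex, the bags containing it form a connected subtree. Here edge (0,1) lies in no bag, so the decomposition is invalid.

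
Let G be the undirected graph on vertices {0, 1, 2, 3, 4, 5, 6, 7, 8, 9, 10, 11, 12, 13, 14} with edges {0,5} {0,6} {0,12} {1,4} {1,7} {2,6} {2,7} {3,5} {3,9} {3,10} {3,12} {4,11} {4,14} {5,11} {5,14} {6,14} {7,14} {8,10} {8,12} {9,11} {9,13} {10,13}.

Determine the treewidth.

3

A width-3 tree decomposition is:
Bags: B1 = {8, 10, 12, 13}  B2 = {3, 10, 12, 13}  B3 = {3, 9, 12, 13}  B4 = {0, 3, 9, 12}  B5 = {0, 3, 5, 9}  B6 = {0, 5, 9, 11}  B7 = {0, 5, 6, 11}  B8 = {5, 6, 11, 14}  B9 = {4, 6, 11, 14}  B10 = {2, 4, 6, 14}  B11 = {2, 4, 7, 14}  B12 = {1, 2, 4, 7}
Tree: B1–B2, B2–B3, B3–B4, B4–B5, B5–B6, B6–B7, B7–B8, B8–B9, B9–B10, B10–B11, B11–B12
The largest bag has 4 vertices, giving width 3; this decomposition certifies tw(G) ≤ 3. For the lower bound: the 4 vertex sets {8,10,13}, {12}, {3}, {0,5,9,11} are disjoint, each induces a connected subgraph, and every pair is joined by at least one edge of G. Contracting each set to a single vertex therefore yields K_{4} as a minor, and since treewidth is minor-monotone, tw(G) ≥ tw(K_{4}) = 3. Hence tw(G) = 3 exactly.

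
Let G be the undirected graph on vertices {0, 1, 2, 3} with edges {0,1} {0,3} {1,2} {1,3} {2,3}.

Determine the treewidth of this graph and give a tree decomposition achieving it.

The largest bag has 3 vertices, giving width 2; this decomposition certifies tw(G) ≤ 2. For the lower bound, the 3 vertices {0, 1, 3} are pairwise adjacent, and any tree decomposition puts a clique entirely inside one bag — forcing width ≥ 2. Combining the bounds, tw(G) = 2.

Treewidth 2.
Bags: B1 = {0, 1, 3}  B2 = {1, 2, 3}
Tree: B1–B2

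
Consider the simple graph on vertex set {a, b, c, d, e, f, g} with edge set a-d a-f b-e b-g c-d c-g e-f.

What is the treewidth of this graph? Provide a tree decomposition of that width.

Treewidth 2.
One optimal decomposition is:
Bags: B1 = {c, d, g}  B2 = {b, d, g}  B3 = {b, d, e}  B4 = {d, e, f}  B5 = {a, d, f}
Tree: B1–B2, B2–B3, B3–B4, B4–B5

Every bag has size at most 3, so the width is 3 − 1 = 2 and tw(G) ≤ 2. Since d–c–g–b–e–f–a–d is a cycle in G, G is not acyclic. Forests are exactly the graphs of treewidth ≤ 1, so tw(G) ≥ 2. Hence tw(G) = 2 exactly.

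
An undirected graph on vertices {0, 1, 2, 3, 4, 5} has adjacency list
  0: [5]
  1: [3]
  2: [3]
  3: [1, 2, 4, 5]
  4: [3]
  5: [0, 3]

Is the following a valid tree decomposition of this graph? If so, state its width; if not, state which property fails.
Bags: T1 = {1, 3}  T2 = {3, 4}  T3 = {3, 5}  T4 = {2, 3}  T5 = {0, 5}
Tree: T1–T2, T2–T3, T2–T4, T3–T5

Checking the three conditions: (i) the bags cover all of {0, 1, 2, 3, 4, 5}; (ii) for each edge, some bag contains both endpoints; (iii) the bags containing any fixed vertex form a subtree. All hold, so the decomposition is valid with width 2 − 1 = 1.

Yes; width 1.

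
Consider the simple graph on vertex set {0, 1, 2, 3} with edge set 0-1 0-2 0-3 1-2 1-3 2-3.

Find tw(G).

A width-3 tree decomposition is:
Bags: B1 = {0, 1, 2, 3}
Tree: (single bag)
With just one bag of size 4, the width is 4 − 1 = 3, so tw(G) ≤ 3. For the lower bound, the 4 vertices {0, 1, 2, 3} are pairwise adjacent, and any tree decomposition puts a clique entirely inside one bag — forcing width ≥ 3. Therefore the treewidth is 3.

3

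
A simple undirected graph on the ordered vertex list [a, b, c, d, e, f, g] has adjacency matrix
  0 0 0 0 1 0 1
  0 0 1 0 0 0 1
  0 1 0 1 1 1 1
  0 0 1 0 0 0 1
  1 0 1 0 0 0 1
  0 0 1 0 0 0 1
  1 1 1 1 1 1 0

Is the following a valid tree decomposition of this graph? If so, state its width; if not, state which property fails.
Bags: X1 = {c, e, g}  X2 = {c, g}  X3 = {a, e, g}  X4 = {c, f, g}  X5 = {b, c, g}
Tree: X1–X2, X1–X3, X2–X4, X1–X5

A tree decomposition must satisfy three properties: every vertex lies in some bag; for every edge, both endpoints lie together in some bag; and for every vertex, the bags containing it form a connected subtree. Here vertex d appears in no bag, so the decomposition is invalid.

No — vertex d appears in no bag.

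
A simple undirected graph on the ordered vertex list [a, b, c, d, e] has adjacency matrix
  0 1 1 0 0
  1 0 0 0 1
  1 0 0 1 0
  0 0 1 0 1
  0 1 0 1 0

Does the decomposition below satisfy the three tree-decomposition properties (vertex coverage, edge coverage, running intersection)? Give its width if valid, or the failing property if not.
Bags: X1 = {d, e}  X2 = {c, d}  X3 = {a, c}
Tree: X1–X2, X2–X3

No — vertex b appears in no bag.

A tree decomposition must satisfy three properties: every vertex lies in some bag; for every edge, both endpoints lie together in some bag; and for every vertex, the bags containing it form a connected subtree. Here vertex b appears in no bag, so the decomposition is invalid.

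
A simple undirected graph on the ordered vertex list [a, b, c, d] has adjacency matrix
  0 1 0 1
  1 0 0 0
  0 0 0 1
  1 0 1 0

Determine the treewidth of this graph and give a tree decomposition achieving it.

Treewidth 1.
One such decomposition:
Bags: B1 = {a, d}  B2 = {a, b}  B3 = {c, d}
Tree: B1–B2, B1–B3

Each bag holds 2 vertices, so the decomposition has width 1, which upper-bounds the treewidth. Any graph with an edge has treewidth ≥ 1, and G has the edge d–a. Hence tw(G) = 1 exactly.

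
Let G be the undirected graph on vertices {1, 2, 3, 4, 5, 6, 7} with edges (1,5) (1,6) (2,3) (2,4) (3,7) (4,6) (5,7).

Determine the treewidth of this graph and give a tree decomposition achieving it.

Treewidth 2.
One optimal decomposition is:
Bags: B1 = {2, 3, 7}  B2 = {2, 4, 7}  B3 = {4, 6, 7}  B4 = {1, 6, 7}  B5 = {1, 5, 7}
Tree: B1–B2, B2–B3, B3–B4, B4–B5

The largest bag has 3 vertices, giving width 2; this decomposition certifies tw(G) ≤ 2. Since 7–3–2–4–6–1–5–7 is a cycle in G, G is not acyclic. Forests are exactly the graphs of treewidth ≤ 1, so tw(G) ≥ 2. The upper and lower bounds meet at 2, so that is the treewidth.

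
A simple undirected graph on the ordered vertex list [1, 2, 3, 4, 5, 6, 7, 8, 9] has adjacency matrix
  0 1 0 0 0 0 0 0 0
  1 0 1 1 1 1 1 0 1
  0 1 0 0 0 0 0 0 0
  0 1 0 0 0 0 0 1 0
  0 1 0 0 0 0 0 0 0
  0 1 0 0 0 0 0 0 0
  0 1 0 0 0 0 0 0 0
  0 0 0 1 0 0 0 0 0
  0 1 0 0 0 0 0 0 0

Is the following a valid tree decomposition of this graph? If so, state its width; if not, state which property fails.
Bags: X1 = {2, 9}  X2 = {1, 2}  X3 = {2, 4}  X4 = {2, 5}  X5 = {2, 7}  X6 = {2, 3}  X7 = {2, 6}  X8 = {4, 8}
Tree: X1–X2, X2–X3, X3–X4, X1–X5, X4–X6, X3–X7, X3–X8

Every vertex of G appears in some bag (union = {1, 2, 3, 4, 5, 6, 7, 8, 9}); every edge is covered by a bag; and for each vertex v the set of bags containing v is connected in the bag tree. The decomposition is therefore valid. The largest bag has 2 vertices, so the width is 1.

Yes; width 1.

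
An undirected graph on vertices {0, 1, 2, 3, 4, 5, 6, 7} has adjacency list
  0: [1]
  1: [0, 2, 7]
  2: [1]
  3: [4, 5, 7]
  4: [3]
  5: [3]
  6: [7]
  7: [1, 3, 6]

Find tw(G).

1

A width-1 tree decomposition is:
Bags: B1 = {1, 7}  B2 = {3, 7}  B3 = {0, 1}  B4 = {3, 4}  B5 = {6, 7}  B6 = {3, 5}  B7 = {1, 2}
Tree: B1–B2, B1–B3, B2–B4, B1–B5, B4–B6, B1–B7
The largest bag has 2 vertices, giving width 1; this decomposition certifies tw(G) ≤ 1. Since G has at least one edge (e.g. 1–7), it is not an edgeless graph, so tw(G) ≥ 1. The upper and lower bounds meet at 1, so that is the treewidth.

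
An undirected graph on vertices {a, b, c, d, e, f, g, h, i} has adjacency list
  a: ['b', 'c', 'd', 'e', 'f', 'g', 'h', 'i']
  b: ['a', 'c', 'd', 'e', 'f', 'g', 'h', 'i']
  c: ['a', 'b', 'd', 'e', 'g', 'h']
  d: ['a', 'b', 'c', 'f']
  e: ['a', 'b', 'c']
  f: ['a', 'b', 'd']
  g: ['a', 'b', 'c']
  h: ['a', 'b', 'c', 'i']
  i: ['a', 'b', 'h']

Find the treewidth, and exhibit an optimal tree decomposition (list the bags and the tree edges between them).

Treewidth 3.
Bags: B1 = {a, b, c, g}  B2 = {a, b, c, e}  B3 = {a, b, c, d}  B4 = {a, b, c, h}  B5 = {a, b, d, f}  B6 = {a, b, h, i}
Tree: B1–B2, B1–B3, B1–B4, B3–B5, B4–B6

The largest bag has 4 vertices, giving width 3; this decomposition certifies tw(G) ≤ 3. Conversely, {a, b, c, d} is a clique of size 4, and the vertices of any clique must share a bag in every tree decomposition; so some bag has ≥ 4 vertices and tw(G) ≥ 3. Hence tw(G) = 3 exactly.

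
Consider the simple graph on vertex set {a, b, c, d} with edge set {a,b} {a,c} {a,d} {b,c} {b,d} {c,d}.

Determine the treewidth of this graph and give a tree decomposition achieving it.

Treewidth 3.
One such decomposition:
Bags: B1 = {a, b, c, d}
Tree: (single bag)

A single bag containing all 4 vertices is trivially a valid decomposition of width 3. For the lower bound, the 4 vertices {a, b, c, d} are pairwise adjacent, and any tree decomposition puts a clique entirely inside one bag — forcing width ≥ 3. Combining the bounds, tw(G) = 3.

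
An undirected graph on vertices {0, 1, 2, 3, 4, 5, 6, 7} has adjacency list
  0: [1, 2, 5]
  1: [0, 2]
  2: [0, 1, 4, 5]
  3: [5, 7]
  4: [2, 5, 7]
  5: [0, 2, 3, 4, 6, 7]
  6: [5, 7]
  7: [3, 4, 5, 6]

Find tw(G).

2

A width-2 tree decomposition is:
Bags: B1 = {4, 5, 7}  B2 = {2, 4, 5}  B3 = {3, 5, 7}  B4 = {0, 2, 5}  B5 = {0, 1, 2}  B6 = {5, 6, 7}
Tree: B1–B2, B1–B3, B2–B4, B4–B5, B1–B6
Each bag holds 3 vertices, so the decomposition has width 2, which upper-bounds the treewidth. Conversely, {0, 1, 2} is a clique of size 3, and the vertices of any clique must share a bag in every tree decomposition; so some bag has ≥ 3 vertices and tw(G) ≥ 2. Therefore the treewidth is 2.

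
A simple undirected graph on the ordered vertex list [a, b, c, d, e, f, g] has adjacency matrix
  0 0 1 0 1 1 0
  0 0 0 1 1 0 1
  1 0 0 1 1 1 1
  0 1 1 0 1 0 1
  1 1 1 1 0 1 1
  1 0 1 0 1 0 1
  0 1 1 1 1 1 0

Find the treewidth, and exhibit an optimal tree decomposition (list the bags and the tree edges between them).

Treewidth 3.
Bags: B1 = {c, e, f, g}  B2 = {a, c, e, f}  B3 = {c, d, e, g}  B4 = {b, d, e, g}
Tree: B1–B2, B1–B3, B3–B4

Each bag holds 4 vertices, so the decomposition has width 3, which upper-bounds the treewidth. On the other hand G contains the 4-clique {c, d, e, g}. A clique must lie in a single bag of any decomposition, so no decomposition can have width below 3. Combining the bounds, tw(G) = 3.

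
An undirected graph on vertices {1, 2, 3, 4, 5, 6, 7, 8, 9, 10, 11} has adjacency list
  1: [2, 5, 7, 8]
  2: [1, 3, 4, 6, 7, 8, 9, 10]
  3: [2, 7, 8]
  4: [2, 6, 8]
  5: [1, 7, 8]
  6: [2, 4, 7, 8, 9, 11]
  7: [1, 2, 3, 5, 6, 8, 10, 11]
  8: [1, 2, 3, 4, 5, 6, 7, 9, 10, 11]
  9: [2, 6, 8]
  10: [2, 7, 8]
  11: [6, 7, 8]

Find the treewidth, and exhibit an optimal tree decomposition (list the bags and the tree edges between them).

The largest bag has 4 vertices, giving width 3; this decomposition certifies tw(G) ≤ 3. Conversely, {2, 6, 8, 9} is a clique of size 4, and the vertices of any clique must share a bag in every tree decomposition; so some bag has ≥ 4 vertices and tw(G) ≥ 3. Therefore the treewidth is 3.

Treewidth 3.
Bags: B1 = {2, 6, 7, 8}  B2 = {2, 7, 8, 10}  B3 = {1, 2, 7, 8}  B4 = {2, 3, 7, 8}  B5 = {6, 7, 8, 11}  B6 = {1, 5, 7, 8}  B7 = {2, 6, 8, 9}  B8 = {2, 4, 6, 8}
Tree: B1–B2, B1–B3, B1–B4, B1–B5, B3–B6, B1–B7, B7–B8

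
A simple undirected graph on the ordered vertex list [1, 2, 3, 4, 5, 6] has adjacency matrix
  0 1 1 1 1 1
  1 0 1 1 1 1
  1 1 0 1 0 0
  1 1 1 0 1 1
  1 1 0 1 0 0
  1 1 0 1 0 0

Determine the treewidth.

3

A width-3 tree decomposition is:
Bags: B1 = {1, 2, 4, 6}  B2 = {1, 2, 4, 5}  B3 = {1, 2, 3, 4}
Tree: B1–B2, B1–B3
Every bag has size at most 4, so the width is 4 − 1 = 3 and tw(G) ≤ 3. On the other hand G contains the 4-clique {1, 2, 3, 4}. A clique must lie in a single bag of any decomposition, so no decomposition can have width below 3. The upper and lower bounds meet at 3, so that is the treewidth.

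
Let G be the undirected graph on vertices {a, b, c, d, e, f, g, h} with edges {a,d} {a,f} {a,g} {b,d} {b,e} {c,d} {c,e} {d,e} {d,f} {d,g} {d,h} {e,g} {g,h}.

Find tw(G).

2

A width-2 tree decomposition is:
Bags: B1 = {a, d, g}  B2 = {d, g, h}  B3 = {d, e, g}  B4 = {a, d, f}  B5 = {b, d, e}  B6 = {c, d, e}
Tree: B1–B2, B2–B3, B1–B4, B3–B5, B5–B6
Each bag holds 3 vertices, so the decomposition has width 2, which upper-bounds the treewidth. On the other hand G contains the 3-clique {d, e, g}. A clique must lie in a single bag of any decomposition, so no decomposition can have width below 2. The upper and lower bounds meet at 2, so that is the treewidth.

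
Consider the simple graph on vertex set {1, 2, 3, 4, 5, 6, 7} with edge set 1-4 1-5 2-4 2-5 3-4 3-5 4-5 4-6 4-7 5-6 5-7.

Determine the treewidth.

2

A width-2 tree decomposition is:
Bags: B1 = {3, 4, 5}  B2 = {2, 4, 5}  B3 = {1, 4, 5}  B4 = {4, 5, 7}  B5 = {4, 5, 6}
Tree: B1–B2, B1–B3, B2–B4, B4–B5
Each bag holds 3 vertices, so the decomposition has width 2, which upper-bounds the treewidth. For the lower bound, the 3 vertices {1, 4, 5} are pairwise adjacent, and any tree decomposition puts a clique entirely inside one bag — forcing width ≥ 2. Combining the bounds, tw(G) = 2.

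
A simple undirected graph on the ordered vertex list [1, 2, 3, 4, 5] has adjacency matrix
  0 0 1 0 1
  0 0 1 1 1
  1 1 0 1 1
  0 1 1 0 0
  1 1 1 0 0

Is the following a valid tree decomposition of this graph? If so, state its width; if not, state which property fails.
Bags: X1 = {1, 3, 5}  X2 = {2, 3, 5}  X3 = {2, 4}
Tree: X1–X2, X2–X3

No — edge (3,4) lies in no bag.

A tree decomposition must satisfy three properties: every vertex lies in some bag; for every edge, both endpoints lie together in some bag; and for every vertex, the bags containing it form a connected subtree. Here edge (3,4) lies in no bag, so the decomposition is invalid.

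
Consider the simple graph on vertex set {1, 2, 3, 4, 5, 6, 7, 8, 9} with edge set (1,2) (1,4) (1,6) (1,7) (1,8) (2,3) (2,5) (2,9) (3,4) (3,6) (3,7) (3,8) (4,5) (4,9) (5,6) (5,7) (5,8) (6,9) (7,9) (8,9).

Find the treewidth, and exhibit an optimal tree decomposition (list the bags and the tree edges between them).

Treewidth 4.
One such decomposition:
Bags: B1 = {1, 3, 5, 7, 9}  B2 = {1, 3, 4, 5, 9}  B3 = {1, 3, 5, 8, 9}  B4 = {1, 2, 3, 5, 9}  B5 = {1, 3, 5, 6, 9}
Tree: B1–B2, B2–B3, B3–B4, B4–B5

The largest bag has 5 vertices, giving width 4; this decomposition certifies tw(G) ≤ 4. For the lower bound: the 5 vertex sets {5,7}, {4,9}, {3,8}, {1}, {2} are disjoint, each induces a connected subgraph, and every pair is joined by at least one edge of G. Contracting each set to a single vertex therefore yields K_{5} as a minor, and since treewidth is minor-monotone, tw(G) ≥ tw(K_{5}) = 4. Combining the bounds, tw(G) = 4.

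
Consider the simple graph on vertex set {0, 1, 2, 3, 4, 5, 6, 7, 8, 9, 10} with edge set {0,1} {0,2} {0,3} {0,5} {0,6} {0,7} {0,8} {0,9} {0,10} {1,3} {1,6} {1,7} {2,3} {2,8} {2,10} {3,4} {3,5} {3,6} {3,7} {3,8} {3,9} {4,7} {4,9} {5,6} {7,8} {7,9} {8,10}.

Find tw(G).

3

A width-3 tree decomposition is:
Bags: B1 = {0, 2, 8, 10}  B2 = {0, 2, 3, 8}  B3 = {0, 3, 7, 8}  B4 = {0, 3, 7, 9}  B5 = {3, 4, 7, 9}  B6 = {0, 1, 3, 7}  B7 = {0, 1, 3, 6}  B8 = {0, 3, 5, 6}
Tree: B1–B2, B2–B3, B3–B4, B4–B5, B4–B6, B6–B7, B7–B8
Each bag holds 4 vertices, so the decomposition has width 3, which upper-bounds the treewidth. For the lower bound, the 4 vertices {0, 2, 8, 10} are pairwise adjacent, and any tree decomposition puts a clique entirely inside one bag — forcing width ≥ 3. The upper and lower bounds meet at 3, so that is the treewidth.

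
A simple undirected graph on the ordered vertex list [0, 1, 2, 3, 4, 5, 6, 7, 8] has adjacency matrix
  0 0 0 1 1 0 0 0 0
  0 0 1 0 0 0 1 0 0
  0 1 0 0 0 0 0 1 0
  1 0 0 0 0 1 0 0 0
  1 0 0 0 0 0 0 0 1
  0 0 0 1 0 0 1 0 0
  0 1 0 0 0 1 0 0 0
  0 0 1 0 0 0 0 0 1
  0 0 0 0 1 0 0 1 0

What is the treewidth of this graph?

2

A width-2 tree decomposition is:
Bags: B1 = {1, 2, 7}  B2 = {1, 6, 7}  B3 = {5, 6, 7}  B4 = {3, 5, 7}  B5 = {0, 3, 7}  B6 = {0, 4, 7}  B7 = {4, 7, 8}
Tree: B1–B2, B2–B3, B3–B4, B4–B5, B5–B6, B6–B7
Each bag holds 3 vertices, so the decomposition has width 2, which upper-bounds the treewidth. For the lower bound, G contains the cycle 7–2–1–6–5–3–0–4–8–7, so G is not a forest; only forests have treewidth ≤ 1, hence tw(G) ≥ 2. The upper and lower bounds meet at 2, so that is the treewidth.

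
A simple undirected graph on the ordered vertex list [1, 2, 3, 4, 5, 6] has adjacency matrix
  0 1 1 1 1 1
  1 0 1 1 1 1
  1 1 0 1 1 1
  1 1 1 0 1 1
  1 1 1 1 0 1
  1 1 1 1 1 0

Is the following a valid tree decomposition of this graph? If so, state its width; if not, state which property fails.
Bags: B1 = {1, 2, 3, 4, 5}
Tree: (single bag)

A tree decomposition must satisfy three properties: every vertex lies in some bag; for every edge, both endpoints lie together in some bag; and for every vertex, the bags containing it form a connected subtree. Here vertex 6 appears in no bag, so the decomposition is invalid.

No — vertex 6 appears in no bag.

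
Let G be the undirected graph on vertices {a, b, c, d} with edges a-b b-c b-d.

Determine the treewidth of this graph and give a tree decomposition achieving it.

Treewidth 1.
Bags: B1 = {b, c}  B2 = {a, b}  B3 = {b, d}
Tree: B1–B2, B2–B3

Every bag has size at most 2, so the width is 2 − 1 = 1 and tw(G) ≤ 1. Any graph with an edge has treewidth ≥ 1, and G has the edge c–b. Hence tw(G) = 1 exactly.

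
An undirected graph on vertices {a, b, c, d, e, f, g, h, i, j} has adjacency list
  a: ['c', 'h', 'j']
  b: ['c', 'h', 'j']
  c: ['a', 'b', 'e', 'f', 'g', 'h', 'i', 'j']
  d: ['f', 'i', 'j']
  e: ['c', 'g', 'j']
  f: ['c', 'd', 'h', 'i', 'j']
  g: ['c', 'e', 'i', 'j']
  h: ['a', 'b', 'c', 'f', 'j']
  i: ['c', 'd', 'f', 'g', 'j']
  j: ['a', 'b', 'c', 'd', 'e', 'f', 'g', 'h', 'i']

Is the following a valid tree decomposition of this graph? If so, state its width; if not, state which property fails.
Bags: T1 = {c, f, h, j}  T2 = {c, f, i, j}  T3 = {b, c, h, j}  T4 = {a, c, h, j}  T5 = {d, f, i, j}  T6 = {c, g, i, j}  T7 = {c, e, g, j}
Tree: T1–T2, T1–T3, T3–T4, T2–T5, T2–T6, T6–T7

Yes; width 3.

Checking the three conditions: (i) the bags cover all of {a, b, c, d, e, f, g, h, i, j}; (ii) for each edge, some bag contains both endpoints; (iii) the bags containing any fixed vertex form a subtree. All hold, so the decomposition is valid with width 4 − 1 = 3.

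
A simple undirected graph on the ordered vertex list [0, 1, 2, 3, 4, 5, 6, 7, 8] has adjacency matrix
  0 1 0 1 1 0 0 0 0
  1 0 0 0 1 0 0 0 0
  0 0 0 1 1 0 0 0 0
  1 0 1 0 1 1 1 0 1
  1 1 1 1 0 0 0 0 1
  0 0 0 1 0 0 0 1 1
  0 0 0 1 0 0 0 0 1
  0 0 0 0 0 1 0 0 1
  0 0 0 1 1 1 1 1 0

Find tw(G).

A width-2 tree decomposition is:
Bags: B1 = {3, 4, 8}  B2 = {0, 3, 4}  B3 = {3, 5, 8}  B4 = {2, 3, 4}  B5 = {5, 7, 8}  B6 = {3, 6, 8}  B7 = {0, 1, 4}
Tree: B1–B2, B1–B3, B2–B4, B3–B5, B1–B6, B2–B7
Each bag holds 3 vertices, so the decomposition has width 2, which upper-bounds the treewidth. On the other hand G contains the 3-clique {0, 1, 4}. A clique must lie in a single bag of any decomposition, so no decomposition can have width below 2. The upper and lower bounds meet at 2, so that is the treewidth.

2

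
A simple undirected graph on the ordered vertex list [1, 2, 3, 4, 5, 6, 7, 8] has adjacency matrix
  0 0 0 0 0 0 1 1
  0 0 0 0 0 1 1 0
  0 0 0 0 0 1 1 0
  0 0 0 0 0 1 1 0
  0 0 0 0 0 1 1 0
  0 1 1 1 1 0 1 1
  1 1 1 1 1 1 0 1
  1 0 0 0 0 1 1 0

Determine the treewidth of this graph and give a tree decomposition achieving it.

Treewidth 2.
Bags: B1 = {1, 7, 8}  B2 = {6, 7, 8}  B3 = {3, 6, 7}  B4 = {5, 6, 7}  B5 = {2, 6, 7}  B6 = {4, 6, 7}
Tree: B1–B2, B2–B3, B2–B4, B2–B5, B5–B6

The largest bag has 3 vertices, giving width 2; this decomposition certifies tw(G) ≤ 2. Conversely, {1, 7, 8} is a clique of size 3, and the vertices of any clique must share a bag in every tree decomposition; so some bag has ≥ 3 vertices and tw(G) ≥ 2. The upper and lower bounds meet at 2, so that is the treewidth.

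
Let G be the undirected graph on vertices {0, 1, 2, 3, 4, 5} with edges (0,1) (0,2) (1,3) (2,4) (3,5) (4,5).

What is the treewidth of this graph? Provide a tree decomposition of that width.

Treewidth 2.
Bags: B1 = {0, 1, 3}  B2 = {0, 2, 3}  B3 = {2, 3, 4}  B4 = {3, 4, 5}
Tree: B1–B2, B2–B3, B3–B4

The largest bag has 3 vertices, giving width 2; this decomposition certifies tw(G) ≤ 2. For the lower bound, G contains the cycle 3–1–0–2–4–5–3, so G is not a forest; only forests have treewidth ≤ 1, hence tw(G) ≥ 2. Hence tw(G) = 2 exactly.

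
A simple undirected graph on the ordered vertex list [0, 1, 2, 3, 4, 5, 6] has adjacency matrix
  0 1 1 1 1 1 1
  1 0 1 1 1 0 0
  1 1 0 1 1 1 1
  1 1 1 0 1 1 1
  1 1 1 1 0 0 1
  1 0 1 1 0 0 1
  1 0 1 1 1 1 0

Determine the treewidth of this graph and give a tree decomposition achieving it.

Every bag has size at most 5, so the width is 5 − 1 = 4 and tw(G) ≤ 4. On the other hand G contains the 5-clique {0, 1, 2, 3, 4}. A clique must lie in a single bag of any decomposition, so no decomposition can have width below 4. Hence tw(G) = 4 exactly.

Treewidth 4.
One such decomposition:
Bags: B1 = {0, 2, 3, 5, 6}  B2 = {0, 2, 3, 4, 6}  B3 = {0, 1, 2, 3, 4}
Tree: B1–B2, B2–B3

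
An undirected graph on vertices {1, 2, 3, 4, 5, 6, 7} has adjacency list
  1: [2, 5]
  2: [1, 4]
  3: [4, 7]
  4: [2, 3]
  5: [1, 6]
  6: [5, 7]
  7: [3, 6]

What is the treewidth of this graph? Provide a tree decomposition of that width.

Treewidth 2.
One such decomposition:
Bags: B1 = {3, 4, 7}  B2 = {4, 6, 7}  B3 = {4, 5, 6}  B4 = {1, 4, 5}  B5 = {1, 2, 4}
Tree: B1–B2, B2–B3, B3–B4, B4–B5

The largest bag has 3 vertices, giving width 2; this decomposition certifies tw(G) ≤ 2. Since 4–3–7–6–5–1–2–4 is a cycle in G, G is not acyclic. Forests are exactly the graphs of treewidth ≤ 1, so tw(G) ≥ 2. The upper and lower bounds meet at 2, so that is the treewidth.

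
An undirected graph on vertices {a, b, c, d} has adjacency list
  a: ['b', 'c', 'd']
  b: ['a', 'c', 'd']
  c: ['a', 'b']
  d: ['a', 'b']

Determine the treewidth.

2

A width-2 tree decomposition is:
Bags: B1 = {a, b, d}  B2 = {a, b, c}
Tree: B1–B2
The largest bag has 3 vertices, giving width 2; this decomposition certifies tw(G) ≤ 2. Conversely, {a, b, d} is a clique of size 3, and the vertices of any clique must share a bag in every tree decomposition; so some bag has ≥ 3 vertices and tw(G) ≥ 2. The upper and lower bounds meet at 2, so that is the treewidth.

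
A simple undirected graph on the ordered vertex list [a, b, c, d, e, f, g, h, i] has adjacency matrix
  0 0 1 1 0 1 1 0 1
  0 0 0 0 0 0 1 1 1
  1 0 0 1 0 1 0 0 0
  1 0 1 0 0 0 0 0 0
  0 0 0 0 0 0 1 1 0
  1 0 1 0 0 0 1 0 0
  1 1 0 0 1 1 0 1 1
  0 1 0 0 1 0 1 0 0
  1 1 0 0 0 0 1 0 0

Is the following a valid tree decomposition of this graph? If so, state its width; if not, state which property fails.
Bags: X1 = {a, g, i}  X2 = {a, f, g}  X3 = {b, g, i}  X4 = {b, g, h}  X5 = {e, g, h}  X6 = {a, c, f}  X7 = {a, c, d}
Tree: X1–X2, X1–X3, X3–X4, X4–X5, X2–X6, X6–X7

Vertex coverage: the bags together contain {a, b, c, d, e, f, g, h, i}, the full vertex set. Edge coverage: each edge of G has both endpoints in at least one bag. Running intersection: for every vertex, the bags containing it form a connected subtree. All three properties hold, so this is a valid tree decomposition of width max|bag| − 1 = 2, and hence tw(G) ≤ 2.

Yes; width 2.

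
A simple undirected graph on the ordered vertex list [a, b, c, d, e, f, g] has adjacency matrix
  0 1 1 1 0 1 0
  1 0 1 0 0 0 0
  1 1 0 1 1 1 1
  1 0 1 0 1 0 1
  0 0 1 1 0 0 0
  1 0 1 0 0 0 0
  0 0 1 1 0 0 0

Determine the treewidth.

A width-2 tree decomposition is:
Bags: B1 = {a, b, c}  B2 = {a, c, d}  B3 = {a, c, f}  B4 = {c, d, e}  B5 = {c, d, g}
Tree: B1–B2, B1–B3, B2–B4, B4–B5
Every bag has size at most 3, so the width is 3 − 1 = 2 and tw(G) ≤ 2. For the lower bound, the 3 vertices {c, d, g} are pairwise adjacent, and any tree decomposition puts a clique entirely inside one bag — forcing width ≥ 2. Hence tw(G) = 2 exactly.

2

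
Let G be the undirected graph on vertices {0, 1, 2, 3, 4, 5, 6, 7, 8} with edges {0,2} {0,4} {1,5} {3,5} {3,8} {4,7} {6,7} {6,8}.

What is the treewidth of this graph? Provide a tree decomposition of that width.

Each bag holds 2 vertices, so the decomposition has width 1, which upper-bounds the treewidth. Any graph with an edge has treewidth ≥ 1, and G has the edge 1–5. Therefore the treewidth is 1.

Treewidth 1.
One optimal decomposition is:
Bags: B1 = {1, 5}  B2 = {3, 5}  B3 = {3, 8}  B4 = {6, 8}  B5 = {6, 7}  B6 = {4, 7}  B7 = {0, 4}  B8 = {0, 2}
Tree: B1–B2, B2–B3, B3–B4, B4–B5, B5–B6, B6–B7, B7–B8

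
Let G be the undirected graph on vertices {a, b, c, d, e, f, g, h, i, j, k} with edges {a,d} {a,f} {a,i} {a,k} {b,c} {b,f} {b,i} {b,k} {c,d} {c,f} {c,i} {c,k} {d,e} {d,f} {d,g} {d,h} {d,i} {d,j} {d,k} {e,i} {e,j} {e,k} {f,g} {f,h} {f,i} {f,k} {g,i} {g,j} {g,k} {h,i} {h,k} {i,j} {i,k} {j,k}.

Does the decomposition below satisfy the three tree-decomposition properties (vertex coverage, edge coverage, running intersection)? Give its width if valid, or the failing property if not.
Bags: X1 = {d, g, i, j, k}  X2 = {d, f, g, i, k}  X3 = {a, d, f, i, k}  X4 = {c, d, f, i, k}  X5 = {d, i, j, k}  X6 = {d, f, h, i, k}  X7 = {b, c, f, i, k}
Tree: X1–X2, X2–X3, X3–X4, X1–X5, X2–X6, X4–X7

No — vertex e appears in no bag.

A tree decomposition must satisfy three properties: every vertex lies in some bag; for every edge, both endpoints lie together in some bag; and for every vertex, the bags containing it form a connected subtree. Here vertex e appears in no bag, so the decomposition is invalid.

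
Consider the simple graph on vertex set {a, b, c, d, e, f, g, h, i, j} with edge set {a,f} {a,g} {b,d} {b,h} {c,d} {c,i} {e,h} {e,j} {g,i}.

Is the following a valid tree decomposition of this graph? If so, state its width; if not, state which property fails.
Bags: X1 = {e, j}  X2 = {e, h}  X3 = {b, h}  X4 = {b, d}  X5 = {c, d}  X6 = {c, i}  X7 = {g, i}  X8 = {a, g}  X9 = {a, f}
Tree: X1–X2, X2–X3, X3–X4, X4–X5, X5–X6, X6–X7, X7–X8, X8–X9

Yes; width 1.

Checking the three conditions: (i) the bags cover all of {a, b, c, d, e, f, g, h, i, j}; (ii) for each edge, some bag contains both endpoints; (iii) the bags containing any fixed vertex form a subtree. All hold, so the decomposition is valid with width 2 − 1 = 1.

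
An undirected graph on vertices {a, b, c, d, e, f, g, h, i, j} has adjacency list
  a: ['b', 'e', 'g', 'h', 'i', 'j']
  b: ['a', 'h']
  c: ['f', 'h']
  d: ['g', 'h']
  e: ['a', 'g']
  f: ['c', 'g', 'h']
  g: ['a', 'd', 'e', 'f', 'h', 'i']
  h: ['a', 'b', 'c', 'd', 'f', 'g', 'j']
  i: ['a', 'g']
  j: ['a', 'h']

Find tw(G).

A width-2 tree decomposition is:
Bags: B1 = {a, e, g}  B2 = {a, g, h}  B3 = {a, h, j}  B4 = {a, b, h}  B5 = {f, g, h}  B6 = {d, g, h}  B7 = {a, g, i}  B8 = {c, f, h}
Tree: B1–B2, B2–B3, B3–B4, B2–B5, B2–B6, B1–B7, B5–B8
Each bag holds 3 vertices, so the decomposition has width 2, which upper-bounds the treewidth. For the lower bound, the 3 vertices {a, e, g} are pairwise adjacent, and any tree decomposition puts a clique entirely inside one bag — forcing width ≥ 2. Hence tw(G) = 2 exactly.

2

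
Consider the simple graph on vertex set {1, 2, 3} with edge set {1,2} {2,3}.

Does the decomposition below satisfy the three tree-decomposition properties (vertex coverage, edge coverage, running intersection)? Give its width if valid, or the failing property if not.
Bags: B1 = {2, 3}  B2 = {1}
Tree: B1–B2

A tree decomposition must satisfy three properties: every vertex lies in some bag; for every edge, both endpoints lie together in some bag; and for every vertex, the bags containing it form a connected subtree. Here edge (2,1) lies in no bag, so the decomposition is invalid.

No — edge (2,1) lies in no bag.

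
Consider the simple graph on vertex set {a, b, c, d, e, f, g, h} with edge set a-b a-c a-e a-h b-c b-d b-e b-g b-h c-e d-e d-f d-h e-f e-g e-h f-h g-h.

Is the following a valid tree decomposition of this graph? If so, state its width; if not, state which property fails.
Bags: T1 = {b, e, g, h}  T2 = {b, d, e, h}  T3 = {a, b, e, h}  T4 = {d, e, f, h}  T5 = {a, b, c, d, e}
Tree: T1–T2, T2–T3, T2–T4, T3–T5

A tree decomposition must satisfy three properties: every vertex lies in some bag; for every edge, both endpoints lie together in some bag; and for every vertex, the bags containing it form a connected subtree. Here bags containing vertex d are not connected in the tree, so the decomposition is invalid.

No — bags containing vertex d are not connected in the tree.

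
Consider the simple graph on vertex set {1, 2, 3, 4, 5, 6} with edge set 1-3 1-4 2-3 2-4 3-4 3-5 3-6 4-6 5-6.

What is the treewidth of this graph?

A width-2 tree decomposition is:
Bags: B1 = {3, 4, 6}  B2 = {1, 3, 4}  B3 = {2, 3, 4}  B4 = {3, 5, 6}
Tree: B1–B2, B2–B3, B1–B4
The largest bag has 3 vertices, giving width 2; this decomposition certifies tw(G) ≤ 2. On the other hand G contains the 3-clique {1, 3, 4}. A clique must lie in a single bag of any decomposition, so no decomposition can have width below 2. Combining the bounds, tw(G) = 2.

2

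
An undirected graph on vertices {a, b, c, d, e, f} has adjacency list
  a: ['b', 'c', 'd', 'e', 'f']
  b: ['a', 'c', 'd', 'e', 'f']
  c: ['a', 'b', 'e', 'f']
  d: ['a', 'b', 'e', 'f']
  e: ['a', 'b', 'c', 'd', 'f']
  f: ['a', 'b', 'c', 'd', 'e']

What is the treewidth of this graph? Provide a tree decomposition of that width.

Every bag has size at most 5, so the width is 5 − 1 = 4 and tw(G) ≤ 4. For the lower bound, the 5 vertices {a, b, d, e, f} are pairwise adjacent, and any tree decomposition puts a clique entirely inside one bag — forcing width ≥ 4. Combining the bounds, tw(G) = 4.

Treewidth 4.
One such decomposition:
Bags: B1 = {a, b, c, e, f}  B2 = {a, b, d, e, f}
Tree: B1–B2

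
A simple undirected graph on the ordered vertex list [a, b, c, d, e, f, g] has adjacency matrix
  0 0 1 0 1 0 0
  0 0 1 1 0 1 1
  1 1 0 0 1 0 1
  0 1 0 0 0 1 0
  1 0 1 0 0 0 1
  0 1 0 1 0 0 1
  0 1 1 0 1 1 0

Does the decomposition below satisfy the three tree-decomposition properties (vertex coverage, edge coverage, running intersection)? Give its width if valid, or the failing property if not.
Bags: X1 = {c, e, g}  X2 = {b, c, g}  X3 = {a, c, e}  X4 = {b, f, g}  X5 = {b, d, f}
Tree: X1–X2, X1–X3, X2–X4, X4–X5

Every vertex of G appears in some bag (union = {a, b, c, d, e, f, g}); every edge is covered by a bag; and for each vertex v the set of bags containing v is connected in the bag tree. The decomposition is therefore valid. The largest bag has 3 vertices, so the width is 2.

Yes; width 2.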